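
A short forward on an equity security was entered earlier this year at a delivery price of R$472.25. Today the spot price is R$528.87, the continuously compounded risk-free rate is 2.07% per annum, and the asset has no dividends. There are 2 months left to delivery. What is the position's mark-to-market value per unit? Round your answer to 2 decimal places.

Current fair forward for the remaining 2 months: F = S·e^(r·T), r = 0.0207
F = 528.87 · e^(0.0207 × 2/12) = 528.87 × 1.003456 = 530.6978
Value of long forward = (F − K)·e^(−rT) = (530.6978 − 472.25) · e^(−0.0207·2/12)
= 58.4478 × 0.996556 = 58.25
Short position value = −(long value) = -R$58.25

-R$58.25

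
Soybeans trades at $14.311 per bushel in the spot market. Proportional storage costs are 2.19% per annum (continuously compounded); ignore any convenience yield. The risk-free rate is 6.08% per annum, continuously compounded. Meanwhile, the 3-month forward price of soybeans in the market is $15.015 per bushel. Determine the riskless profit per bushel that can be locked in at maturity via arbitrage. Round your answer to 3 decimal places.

$0.405 per bushel

Fair forward: F* = S·e^(carry·T), with carry = (r + u) = 0.0608 + 0.0219 = 0.0827
F* = 14.311 · e^(0.0827 × 3/12) = 14.311 · e^0.020675 = 14.311 × 1.020890 = $14.6100
Market $15.015 > fair $14.6100: forward overpriced → cash-and-carry (buy spot, short the forward).
At maturity, profit = |F_mkt − F*| = |15.015 − 14.6100| = $0.405 per bushel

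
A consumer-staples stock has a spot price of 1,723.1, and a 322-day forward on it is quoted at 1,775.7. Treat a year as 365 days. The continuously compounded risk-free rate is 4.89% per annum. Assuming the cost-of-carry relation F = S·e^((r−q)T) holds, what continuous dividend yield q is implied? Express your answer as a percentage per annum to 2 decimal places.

From F = S·e^((r−q)T): (r − q) = ln(F/S)/T
ln(1775.7/1723.1) = ln(1.030526) = 0.030069
(r − q) = 0.030069 / (322/365) = 0.034084
q = r − ln(F/S)/T = 0.0489 − 0.034084 = 0.014816
q = 1.48%

1.48%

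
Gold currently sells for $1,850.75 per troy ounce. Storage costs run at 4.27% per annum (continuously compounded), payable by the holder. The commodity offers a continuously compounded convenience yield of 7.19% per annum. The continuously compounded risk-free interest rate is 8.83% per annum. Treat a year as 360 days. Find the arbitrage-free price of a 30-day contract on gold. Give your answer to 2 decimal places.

Net carry = r + u − y = 0.0883 + 0.0427 − 0.0719 = 0.0591
F = S·e^((r+u−y)T) = 1850.75 · e^(0.0591 × 30/360) = 1850.75 · e^0.00492500
= 1850.75 × 1.00493715 = $1,859.89 per troy ounce

$1,859.89 per troy ounce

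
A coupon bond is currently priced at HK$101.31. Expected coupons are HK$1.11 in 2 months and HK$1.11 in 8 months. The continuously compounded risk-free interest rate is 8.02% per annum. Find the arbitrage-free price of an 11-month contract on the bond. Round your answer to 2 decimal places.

PV(coupons) I = 1.11·e^(−0.0802·2/12) + 1.11·e^(−0.0802·8/12)
I = 1.0953 + 1.0522 = 2.1475
F = (S − I)·e^(rT) = (101.31 − 2.1475) · e^(0.0802·11/12)
= 99.1625 · e^0.073517 = 99.1625 × 1.076287 = HK$106.73

HK$106.73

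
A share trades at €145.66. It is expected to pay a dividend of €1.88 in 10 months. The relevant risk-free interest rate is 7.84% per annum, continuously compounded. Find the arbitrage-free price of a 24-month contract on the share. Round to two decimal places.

€168.33

PV(dividends) I = 1.88·e^(−0.0784·10/12)
I = 1.7611
F = (S − I)·e^(rT) = (145.66 − 1.7611) · e^(0.0784·24/12)
= 143.8989 · e^0.156800 = 143.8989 × 1.169762 = €168.33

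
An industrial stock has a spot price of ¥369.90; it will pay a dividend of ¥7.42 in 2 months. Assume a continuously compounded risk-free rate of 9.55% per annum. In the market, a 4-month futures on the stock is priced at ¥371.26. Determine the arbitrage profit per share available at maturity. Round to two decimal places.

¥3.07 per share

PV(dividends) I = 7.42·e^(−0.0955·2/12) = 7.3028
Fair futures F* = (S − I)·e^(rT) = (369.90 − 7.3028)·e^0.031833 = 362.5972 × 1.032345 = 374.3254
Market ¥371.26 < fair 374.3254: forward underpriced → reverse cash-and-carry (short the stock, invest proceeds at r, pay the dividends, go long the forward).
Profit at T = |F_mkt − F*| = |371.26 − 374.3254| = ¥3.07 per share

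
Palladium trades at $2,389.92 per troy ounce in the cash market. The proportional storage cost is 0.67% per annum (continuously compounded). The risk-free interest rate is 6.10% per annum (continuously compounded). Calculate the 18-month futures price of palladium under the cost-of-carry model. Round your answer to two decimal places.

Net carry = r + u − y = 0.0610 + 0.0067 − 0.0000 = 0.0677
F = S·e^((r+u−y)T) = 2389.92 · e^(0.0677 × 18/12) = 2389.92 · e^0.10155000
= 2389.92 × 1.10688526 = $2,645.37 per troy ounce

$2,645.37 per troy ounce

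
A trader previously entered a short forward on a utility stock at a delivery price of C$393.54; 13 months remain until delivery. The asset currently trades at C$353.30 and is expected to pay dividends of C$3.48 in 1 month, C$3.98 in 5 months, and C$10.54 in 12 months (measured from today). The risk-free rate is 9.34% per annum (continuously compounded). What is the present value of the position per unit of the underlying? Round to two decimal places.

PV(remaining dividends) I = 3.48·e^(−0.0934·1/12) + 3.98·e^(−0.0934·5/12) + 10.54·e^(−0.0934·12/12) = 16.8812
Current forward F = (S − I)·e^(rT) = (353.30 − 16.8812)·e^(0.0934·13/12) = 336.4188 × 1.106479 = 372.2403
Value (long) = (F − K)·e^(−rT) = (372.2403 − 393.54) × 0.903767 = -19.2500
Short position value = −(long value) = C$19.25

C$19.25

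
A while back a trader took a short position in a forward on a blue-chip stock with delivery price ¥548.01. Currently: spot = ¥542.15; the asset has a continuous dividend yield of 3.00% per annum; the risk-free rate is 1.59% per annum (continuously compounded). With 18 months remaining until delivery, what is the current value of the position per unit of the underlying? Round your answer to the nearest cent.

Current fair forward for the remaining 18 months: F = S·e^((r − q)·T), (r − q) = 0.0159 − 0.0300 = -0.0141
F = 542.15 · e^(-0.0141 × 18/12) = 542.15 × 0.979072 = 530.8039
Value of long forward = (F − K)·e^(−rT) = (530.8039 − 548.01) · e^(−0.0159·18/12)
= -17.2061 × 0.976432 = -16.80
Short position value = −(long value) = ¥16.80

¥16.80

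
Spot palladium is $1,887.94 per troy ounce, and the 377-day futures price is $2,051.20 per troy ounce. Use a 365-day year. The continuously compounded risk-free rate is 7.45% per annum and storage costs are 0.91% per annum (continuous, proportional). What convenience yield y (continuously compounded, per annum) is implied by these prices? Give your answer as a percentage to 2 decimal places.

0.33%

F = S·e^((r+u−y)T) ⇒ (r+u−y) = ln(F/S)/T
ln(2051.20/1887.94) = 0.082939; /T ⇒ 0.080299
y = r + u − ln(F/S)/T = 0.0745 + 0.0091 − 0.080299 = 0.003301
y = 0.33%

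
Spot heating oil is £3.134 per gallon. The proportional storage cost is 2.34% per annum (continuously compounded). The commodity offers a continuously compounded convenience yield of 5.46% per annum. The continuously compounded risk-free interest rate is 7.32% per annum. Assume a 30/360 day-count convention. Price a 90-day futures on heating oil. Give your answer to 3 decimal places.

Net carry = r + u − y = 0.0732 + 0.0234 − 0.0546 = 0.0420
F = S·e^((r+u−y)T) = 3.134 · e^(0.0420 × 90/360) = 3.134 · e^0.010500
= 3.134 × 1.010555 = £3.167 per gallon

£3.167 per gallon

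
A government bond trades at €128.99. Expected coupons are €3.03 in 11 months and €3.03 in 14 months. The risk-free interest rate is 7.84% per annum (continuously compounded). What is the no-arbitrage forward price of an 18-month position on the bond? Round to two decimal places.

€138.81

PV(coupons) I = 3.03·e^(−0.0784·11/12) + 3.03·e^(−0.0784·14/12)
I = 2.8199 + 2.7652 = 5.5851
F = (S − I)·e^(rT) = (128.99 − 5.5851) · e^(0.0784·18/12)
= 123.4049 · e^0.117600 = 123.4049 × 1.124794 = €138.81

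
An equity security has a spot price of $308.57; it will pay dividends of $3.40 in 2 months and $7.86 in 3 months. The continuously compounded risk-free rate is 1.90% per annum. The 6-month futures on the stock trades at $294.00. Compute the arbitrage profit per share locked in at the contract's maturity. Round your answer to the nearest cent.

PV(dividends) I = 3.40·e^(−0.0190·2/12) + 7.86·e^(−0.0190·3/12) = 11.2120
Fair futures F* = (S − I)·e^(rT) = (308.57 − 11.2120)·e^0.009500 = 297.3580 × 1.009545 = 300.1963
Market $294.00 < fair 300.1963: forward underpriced → reverse cash-and-carry (short the stock, invest proceeds at r, pay the dividends, go long the forward).
Profit at T = |F_mkt − F*| = |294.00 − 300.1963| = $6.20 per share

$6.20 per share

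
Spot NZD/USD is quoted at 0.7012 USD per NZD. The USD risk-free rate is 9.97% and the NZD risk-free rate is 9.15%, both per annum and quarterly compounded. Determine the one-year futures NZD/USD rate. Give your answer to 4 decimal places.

By covered interest parity, F = S · (1+r_USD/4)^(4T) / (1+r_NZD/4)^(4T)
= 0.7012 × 1.103490 / 1.094688 = 0.7012 × 1.008041
F = 0.7068 USD per NZD

0.7068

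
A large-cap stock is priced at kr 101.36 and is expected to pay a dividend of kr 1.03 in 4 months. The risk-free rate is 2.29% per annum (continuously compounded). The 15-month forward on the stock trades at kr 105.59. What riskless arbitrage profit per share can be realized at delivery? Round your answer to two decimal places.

kr 2.34 per share

PV(dividends) I = 1.03·e^(−0.0229·4/12) = 1.0222
Fair forward F* = (S − I)·e^(rT) = (101.36 − 1.0222)·e^0.028625 = 100.3378 × 1.029039 = 103.2515
Market kr 105.59 > fair 103.2515: forward overpriced → cash-and-carry (borrow at r, buy the stock and collect the dividends, short the forward).
Profit at T = |F_mkt − F*| = |105.59 − 103.2515| = kr 2.34 per share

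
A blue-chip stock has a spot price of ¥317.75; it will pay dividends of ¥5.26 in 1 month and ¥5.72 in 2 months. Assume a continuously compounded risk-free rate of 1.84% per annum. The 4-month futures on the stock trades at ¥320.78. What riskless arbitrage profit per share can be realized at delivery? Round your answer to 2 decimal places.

PV(dividends) I = 5.26·e^(−0.0184·1/12) + 5.72·e^(−0.0184·2/12) = 10.9544
Fair futures F* = (S − I)·e^(rT) = (317.75 − 10.9544)·e^0.006133 = 306.7956 × 1.006152 = 308.6830
Market ¥320.78 > fair 308.6830: forward overpriced → cash-and-carry (borrow at r, buy the stock and collect the dividends, short the forward).
Profit at T = |F_mkt − F*| = |320.78 − 308.6830| = ¥12.10 per share

¥12.10 per share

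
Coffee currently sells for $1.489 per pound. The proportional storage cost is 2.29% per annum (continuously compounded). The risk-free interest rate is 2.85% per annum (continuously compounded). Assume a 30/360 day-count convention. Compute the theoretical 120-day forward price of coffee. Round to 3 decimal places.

Net carry = r + u − y = 0.0285 + 0.0229 − 0.0000 = 0.0514
F = S·e^((r+u−y)T) = 1.489 · e^(0.0514 × 120/360) = 1.489 · e^0.017133
= 1.489 × 1.017281 = $1.515 per pound

$1.515 per pound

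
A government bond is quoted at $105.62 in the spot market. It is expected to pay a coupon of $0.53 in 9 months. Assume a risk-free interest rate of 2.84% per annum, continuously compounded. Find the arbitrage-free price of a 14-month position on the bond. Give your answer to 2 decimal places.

$108.64

PV(coupons) I = 0.53·e^(−0.0284·9/12)
I = 0.5188
F = (S − I)·e^(rT) = (105.62 − 0.5188) · e^(0.0284·14/12)
= 105.1012 · e^0.033133 = 105.1012 × 1.033688 = $108.64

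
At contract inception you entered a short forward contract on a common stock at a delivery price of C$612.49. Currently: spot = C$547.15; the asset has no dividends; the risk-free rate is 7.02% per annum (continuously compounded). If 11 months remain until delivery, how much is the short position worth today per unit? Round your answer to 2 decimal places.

C$27.17

Current fair forward for the remaining 11 months: F = S·e^(r·T), r = 0.0702
F = 547.15 · e^(0.0702 × 11/12) = 547.15 × 1.066466 = 583.5169
Value of long forward = (F − K)·e^(−rT) = (583.5169 − 612.49) · e^(−0.0702·11/12)
= -28.9731 × 0.937677 = -27.17
Short position value = −(long value) = C$27.17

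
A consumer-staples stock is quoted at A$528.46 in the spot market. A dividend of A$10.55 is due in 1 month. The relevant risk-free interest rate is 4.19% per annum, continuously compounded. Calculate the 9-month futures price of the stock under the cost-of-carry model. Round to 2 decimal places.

PV(dividends) I = 10.55·e^(−0.0419·1/12)
I = 10.5132
F = (S − I)·e^(rT) = (528.46 − 10.5132) · e^(0.0419·9/12)
= 517.9468 · e^0.031425 = 517.9468 × 1.031924 = A$534.48

A$534.48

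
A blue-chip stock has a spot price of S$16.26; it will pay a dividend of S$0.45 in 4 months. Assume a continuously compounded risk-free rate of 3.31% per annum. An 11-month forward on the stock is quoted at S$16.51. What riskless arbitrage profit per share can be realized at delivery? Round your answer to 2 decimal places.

PV(dividends) I = 0.45·e^(−0.0331·4/12) = 0.4451
Fair forward F* = (S − I)·e^(rT) = (16.26 − 0.4451)·e^0.030342 = 15.8149 × 1.030807 = 16.3021
Market S$16.51 > fair 16.3021: forward overpriced → cash-and-carry (borrow at r, buy the stock and collect the dividends, short the forward).
Profit at T = |F_mkt − F*| = |16.51 − 16.3021| = S$0.21 per share

S$0.21 per share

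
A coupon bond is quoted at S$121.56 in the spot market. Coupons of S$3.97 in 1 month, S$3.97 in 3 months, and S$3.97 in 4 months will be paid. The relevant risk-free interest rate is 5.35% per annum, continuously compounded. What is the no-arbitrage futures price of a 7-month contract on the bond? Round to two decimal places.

S$113.27

PV(coupons) I = 3.97·e^(−0.0535·1/12) + 3.97·e^(−0.0535·3/12) + 3.97·e^(−0.0535·4/12)
I = 3.9523 + 3.9173 + 3.8998 = 11.7694
F = (S − I)·e^(rT) = (121.56 − 11.7694) · e^(0.0535·7/12)
= 109.7906 · e^0.031208 = 109.7906 × 1.031700 = S$113.27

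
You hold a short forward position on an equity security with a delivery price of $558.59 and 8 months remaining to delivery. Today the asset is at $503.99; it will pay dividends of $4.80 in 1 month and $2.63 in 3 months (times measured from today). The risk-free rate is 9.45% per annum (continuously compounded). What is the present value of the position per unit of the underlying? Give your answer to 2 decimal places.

$27.83

PV(remaining dividends) I = 4.80·e^(−0.0945·1/12) + 2.63·e^(−0.0945·3/12) = 7.3309
Current forward F = (S − I)·e^(rT) = (503.99 − 7.3309)·e^(0.0945·8/12) = 496.6591 × 1.065027 = 528.9554
Value (long) = (F − K)·e^(−rT) = (528.9554 − 558.59) × 0.938943 = -27.8252
Short position value = −(long value) = $27.83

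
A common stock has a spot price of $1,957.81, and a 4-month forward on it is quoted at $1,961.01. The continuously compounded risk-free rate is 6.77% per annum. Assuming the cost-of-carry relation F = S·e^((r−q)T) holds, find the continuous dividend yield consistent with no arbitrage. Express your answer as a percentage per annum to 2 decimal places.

From F = S·e^((r−q)T): (r − q) = ln(F/S)/T
ln(1961.01/1957.81) = ln(1.001634) = 0.001633
(r − q) = 0.001633 / (4/12) = 0.004899
q = r − ln(F/S)/T = 0.0677 − 0.004899 = 0.062801
q = 6.28%

6.28%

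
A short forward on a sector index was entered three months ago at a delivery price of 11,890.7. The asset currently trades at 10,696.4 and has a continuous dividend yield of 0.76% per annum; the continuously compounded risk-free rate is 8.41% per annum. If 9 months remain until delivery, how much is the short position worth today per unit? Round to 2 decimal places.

Current fair forward for the remaining 9 months: F = S·e^((r − q)·T), (r − q) = 0.0841 − 0.0076 = 0.0765
F = 10696.4 · e^(0.0765 × 9/12) = 10696.4 × 1.05905288 = 11328.0532
Value of long forward = (F − K)·e^(−rT) = (11328.0532 − 11890.7) · e^(−0.0841·9/12)
= -562.6468 × 0.93887306 = -528.25
Short position value = −(long value) = 528.25

528.25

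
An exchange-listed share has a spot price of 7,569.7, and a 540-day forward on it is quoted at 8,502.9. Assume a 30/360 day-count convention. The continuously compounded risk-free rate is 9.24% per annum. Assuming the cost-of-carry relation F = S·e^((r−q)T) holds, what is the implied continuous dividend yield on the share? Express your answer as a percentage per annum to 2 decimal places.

From F = S·e^((r−q)T): (r − q) = ln(F/S)/T
ln(8502.9/7569.7) = ln(1.123281) = 0.116254
(r − q) = 0.116254 / (540/360) = 0.077503
q = r − ln(F/S)/T = 0.0924 − 0.077503 = 0.014897
q = 1.49%

1.49%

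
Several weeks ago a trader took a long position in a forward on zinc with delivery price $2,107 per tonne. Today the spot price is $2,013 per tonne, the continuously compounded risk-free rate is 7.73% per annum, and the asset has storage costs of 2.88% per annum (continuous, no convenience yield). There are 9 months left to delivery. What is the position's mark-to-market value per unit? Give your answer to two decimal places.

$68.63 per tonne

Current fair forward for the remaining 9 months: F = S·e^((r + u)·T), (r + u) = 0.0773 + 0.0288 = 0.1061
F = 2013 · e^(0.1061 × 9/12) = 2013 × 1.08282677 = 2179.7303
Value of long forward = (F − K)·e^(−rT) = (2179.7303 − 2107) · e^(−0.0773·9/12)
= 72.7303 × 0.94367354 = 68.63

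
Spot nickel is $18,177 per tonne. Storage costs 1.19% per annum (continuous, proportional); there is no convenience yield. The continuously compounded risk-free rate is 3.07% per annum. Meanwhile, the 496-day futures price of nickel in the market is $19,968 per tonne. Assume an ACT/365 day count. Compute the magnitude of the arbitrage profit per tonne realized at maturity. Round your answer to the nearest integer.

$708 per tonne

Fair futures: F* = S·e^(carry·T), with carry = (r + u) = 0.0307 + 0.0119 = 0.0426
F* = 18177 · e^(0.0426 × 496/365) = 18177 · e^0.057889 = 18177 × 1.059597 = $19260.2947
Market $19968 > fair $19260.2947: forward overpriced → cash-and-carry (buy spot, short the forward).
At maturity, profit = |F_mkt − F*| = |19968 − 19260.2947| = $708 per tonne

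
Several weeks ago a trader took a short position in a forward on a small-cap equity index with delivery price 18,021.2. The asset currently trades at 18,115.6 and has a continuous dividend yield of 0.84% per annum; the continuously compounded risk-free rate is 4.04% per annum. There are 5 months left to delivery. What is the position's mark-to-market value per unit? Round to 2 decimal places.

-331.92

Current fair forward for the remaining 5 months: F = S·e^((r − q)·T), (r − q) = 0.0404 − 0.0084 = 0.0320
F = 18115.6 · e^(0.0320 × 5/12) = 18115.6 × 1.01342262 = 18358.7588
Value of long forward = (F − K)·e^(−rT) = (18358.7588 − 18021.2) · e^(−0.0404·5/12)
= 337.5588 × 0.98330756 = 331.92
Short position value = −(long value) = -331.92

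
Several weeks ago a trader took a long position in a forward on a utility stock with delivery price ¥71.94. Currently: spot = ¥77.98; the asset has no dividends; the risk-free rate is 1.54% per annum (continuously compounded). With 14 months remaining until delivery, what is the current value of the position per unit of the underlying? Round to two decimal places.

¥7.32

Current fair forward for the remaining 14 months: F = S·e^(r·T), r = 0.0154
F = 77.98 · e^(0.0154 × 14/12) = 77.98 × 1.018129 = 79.3937
Value of long forward = (F − K)·e^(−rT) = (79.3937 − 71.94) · e^(−0.0154·14/12)
= 7.4537 × 0.982194 = 7.32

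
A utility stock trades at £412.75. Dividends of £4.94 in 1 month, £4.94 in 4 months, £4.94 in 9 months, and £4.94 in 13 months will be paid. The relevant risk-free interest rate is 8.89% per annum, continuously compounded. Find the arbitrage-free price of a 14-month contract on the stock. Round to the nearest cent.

PV(dividends) I = 4.94·e^(−0.0889·1/12) + 4.94·e^(−0.0889·4/12) + 4.94·e^(−0.0889·9/12) + 4.94·e^(−0.0889·13/12)
I = 4.9035 + 4.7958 + 4.6214 + 4.4864 = 18.8071
F = (S − I)·e^(rT) = (412.75 − 18.8071) · e^(0.0889·14/12)
= 393.9429 · e^0.103717 = 393.9429 × 1.109286 = £437.00

£437.00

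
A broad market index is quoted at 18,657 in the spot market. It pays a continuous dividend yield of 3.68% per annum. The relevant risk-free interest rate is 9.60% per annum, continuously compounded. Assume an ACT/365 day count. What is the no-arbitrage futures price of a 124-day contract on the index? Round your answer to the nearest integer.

19,036

F = S·e^((r − q)T) = 18657 · e^((0.0960 − 0.0368) × 124/365)
= 18657 · e^0.020112 = 18657 × 1.020316
F = 19,036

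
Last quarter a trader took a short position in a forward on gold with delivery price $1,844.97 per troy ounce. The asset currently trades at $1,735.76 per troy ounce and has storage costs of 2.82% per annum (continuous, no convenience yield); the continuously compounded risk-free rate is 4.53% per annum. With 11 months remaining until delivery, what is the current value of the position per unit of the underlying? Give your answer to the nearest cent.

-$11.29 per troy ounce

Current fair forward for the remaining 11 months: F = S·e^((r + u)·T), (r + u) = 0.0453 + 0.0282 = 0.0735
F = 1735.76 · e^(0.0735 × 11/12) = 1735.76 × 1.06969654 = 1856.7365
Value of long forward = (F − K)·e^(−rT) = (1856.7365 − 1844.97) · e^(−0.0453·11/12)
= 11.7665 × 0.95932535 = 11.29
Short position value = −(long value) = -$11.29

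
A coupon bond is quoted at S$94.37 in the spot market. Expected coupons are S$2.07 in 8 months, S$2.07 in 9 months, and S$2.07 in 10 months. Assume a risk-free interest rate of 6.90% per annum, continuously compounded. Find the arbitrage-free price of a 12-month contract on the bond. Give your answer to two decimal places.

PV(coupons) I = 2.07·e^(−0.0690·8/12) + 2.07·e^(−0.0690·9/12) + 2.07·e^(−0.0690·10/12)
I = 1.9769 + 1.9656 + 1.9543 = 5.8968
F = (S − I)·e^(rT) = (94.37 − 5.8968) · e^(0.0690·12/12)
= 88.4732 · e^0.069000 = 88.4732 × 1.071436 = S$94.79

S$94.79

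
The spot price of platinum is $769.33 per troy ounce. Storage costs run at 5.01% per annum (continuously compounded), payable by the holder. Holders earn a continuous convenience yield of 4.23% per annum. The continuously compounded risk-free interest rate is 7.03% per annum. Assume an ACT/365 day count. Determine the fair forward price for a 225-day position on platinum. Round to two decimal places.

$807.27 per troy ounce

Net carry = r + u − y = 0.0703 + 0.0501 − 0.0423 = 0.0781
F = S·e^((r+u−y)T) = 769.33 · e^(0.0781 × 225/365) = 769.33 · e^0.048144
= 769.33 × 1.049322 = $807.27 per troy ounce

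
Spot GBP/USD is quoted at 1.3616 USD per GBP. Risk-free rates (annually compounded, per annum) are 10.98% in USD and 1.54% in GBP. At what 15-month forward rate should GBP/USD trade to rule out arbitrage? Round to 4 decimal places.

By covered interest parity, F = S · (1+r_USD)^T / (1+r_GBP)^T
= 1.3616 × 1.139084 / 1.019287 = 1.3616 × 1.117530
F = 1.5216 USD per GBP

1.5216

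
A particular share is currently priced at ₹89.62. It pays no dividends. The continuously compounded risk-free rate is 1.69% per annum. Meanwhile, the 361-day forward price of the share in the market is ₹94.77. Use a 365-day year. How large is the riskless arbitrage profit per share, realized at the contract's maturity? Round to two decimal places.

₹3.64 per share

Fair forward: F* = S·e^(carry·T), with carry = r = 0.0169
F* = 89.62 · e^(0.0169 × 361/365) = 89.62 · e^0.016715 = 89.62 × 1.016855 = ₹91.1305
Market ₹94.77 > fair ₹91.1305: forward overpriced → cash-and-carry (buy spot, short the forward).
At maturity, profit = |F_mkt − F*| = |94.77 − 91.1305| = ₹3.64 per share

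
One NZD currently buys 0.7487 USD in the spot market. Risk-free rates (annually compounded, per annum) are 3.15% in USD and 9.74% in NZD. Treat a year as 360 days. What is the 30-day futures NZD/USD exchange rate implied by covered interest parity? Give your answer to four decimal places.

0.7448

By covered interest parity, F = S · (1+r_USD)^T / (1+r_NZD)^T
= 0.7487 × 1.002588 / 1.007775 = 0.7487 × 0.994853
F = 0.7448 USD per NZD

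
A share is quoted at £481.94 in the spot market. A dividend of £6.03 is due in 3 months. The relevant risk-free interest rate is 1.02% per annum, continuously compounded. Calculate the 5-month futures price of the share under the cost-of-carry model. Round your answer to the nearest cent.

PV(dividends) I = 6.03·e^(−0.0102·3/12)
I = 6.0146
F = (S − I)·e^(rT) = (481.94 − 6.0146) · e^(0.0102·5/12)
= 475.9254 · e^0.004250 = 475.9254 × 1.004259 = £477.95

£477.95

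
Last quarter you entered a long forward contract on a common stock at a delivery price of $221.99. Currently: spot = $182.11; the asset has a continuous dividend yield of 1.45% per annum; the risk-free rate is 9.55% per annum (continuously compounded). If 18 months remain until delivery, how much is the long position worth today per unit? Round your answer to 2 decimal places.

Current fair forward for the remaining 18 months: F = S·e^((r − q)·T), (r − q) = 0.0955 − 0.0145 = 0.0810
F = 182.11 · e^(0.0810 × 18/12) = 182.11 × 1.129189 = 205.6366
Value of long forward = (F − K)·e^(−rT) = (205.6366 − 221.99) · e^(−0.0955·18/12)
= -16.3534 × 0.866537 = -14.17

-$14.17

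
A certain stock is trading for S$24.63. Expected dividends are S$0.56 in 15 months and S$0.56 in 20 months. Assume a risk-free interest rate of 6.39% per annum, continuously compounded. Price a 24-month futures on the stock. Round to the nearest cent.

PV(dividends) I = 0.56·e^(−0.0639·15/12) + 0.56·e^(−0.0639·20/12)
I = 0.5170 + 0.5034 = 1.0204
F = (S − I)·e^(rT) = (24.63 − 1.0204) · e^(0.0639·24/12)
= 23.6096 · e^0.127800 = 23.6096 × 1.136326 = S$26.83

S$26.83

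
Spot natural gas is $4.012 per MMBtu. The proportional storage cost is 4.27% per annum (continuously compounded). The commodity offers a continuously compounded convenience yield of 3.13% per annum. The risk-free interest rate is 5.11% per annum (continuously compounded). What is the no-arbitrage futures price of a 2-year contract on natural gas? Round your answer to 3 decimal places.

Net carry = r + u − y = 0.0511 + 0.0427 − 0.0313 = 0.0625
F = S·e^((r+u−y)T) = 4.012 · e^(0.0625 × 2) = 4.012 · e^0.125000
= 4.012 × 1.133148 = $4.546 per MMBtu

$4.546 per MMBtu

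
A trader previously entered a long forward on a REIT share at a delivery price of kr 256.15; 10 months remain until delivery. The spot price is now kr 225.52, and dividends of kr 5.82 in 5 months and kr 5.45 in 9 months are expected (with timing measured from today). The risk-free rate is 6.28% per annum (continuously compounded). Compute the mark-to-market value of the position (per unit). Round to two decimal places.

-kr 28.44

PV(remaining dividends) I = 5.82·e^(−0.0628·5/12) + 5.45·e^(−0.0628·9/12) = 10.8689
Current forward F = (S − I)·e^(rT) = (225.52 − 10.8689)·e^(0.0628·10/12) = 214.6511 × 1.053727 = 226.1837
Value (long) = (F − K)·e^(−rT) = (226.1837 − 256.15) × 0.949012 = -28.4384
Value = -kr 28.44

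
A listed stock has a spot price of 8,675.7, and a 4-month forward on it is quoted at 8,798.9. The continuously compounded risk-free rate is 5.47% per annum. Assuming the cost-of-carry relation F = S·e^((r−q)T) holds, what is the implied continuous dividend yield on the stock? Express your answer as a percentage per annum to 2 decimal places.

1.24%

From F = S·e^((r−q)T): (r − q) = ln(F/S)/T
ln(8798.9/8675.7) = ln(1.014201) = 0.014101
(r − q) = 0.014101 / (4/12) = 0.042303
q = r − ln(F/S)/T = 0.0547 − 0.042303 = 0.012397
q = 1.24%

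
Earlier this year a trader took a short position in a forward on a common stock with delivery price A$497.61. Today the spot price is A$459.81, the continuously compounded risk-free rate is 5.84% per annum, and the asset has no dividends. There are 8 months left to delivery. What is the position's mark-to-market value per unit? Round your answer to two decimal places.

A$18.80

Current fair forward for the remaining 8 months: F = S·e^(r·T), r = 0.0584
F = 459.81 · e^(0.0584 × 8/12) = 459.81 × 1.039701 = 478.0649
Value of long forward = (F − K)·e^(−rT) = (478.0649 − 497.61) · e^(−0.0584·8/12)
= -19.5451 × 0.961815 = -18.80
Short position value = −(long value) = A$18.80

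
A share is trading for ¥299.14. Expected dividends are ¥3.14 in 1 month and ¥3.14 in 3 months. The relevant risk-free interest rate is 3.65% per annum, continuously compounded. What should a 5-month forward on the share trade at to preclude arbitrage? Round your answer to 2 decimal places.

PV(dividends) I = 3.14·e^(−0.0365·1/12) + 3.14·e^(−0.0365·3/12)
I = 3.1305 + 3.1115 = 6.2420
F = (S − I)·e^(rT) = (299.14 − 6.2420) · e^(0.0365·5/12)
= 292.8980 · e^0.015208 = 292.8980 × 1.015324 = ¥297.39

¥297.39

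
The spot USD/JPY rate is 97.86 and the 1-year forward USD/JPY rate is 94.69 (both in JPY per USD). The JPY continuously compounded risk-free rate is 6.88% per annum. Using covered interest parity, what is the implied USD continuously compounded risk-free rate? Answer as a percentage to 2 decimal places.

10.17%

F = S·e^((r_JPY − r_USD)T) ⇒ r_USD = r_JPY − ln(F/S)/T
ln(94.69/97.86) = -0.032929; /(1) = -0.032929
r_USD = 0.0688 + 0.032929 = 0.101729
r_USD = 10.17%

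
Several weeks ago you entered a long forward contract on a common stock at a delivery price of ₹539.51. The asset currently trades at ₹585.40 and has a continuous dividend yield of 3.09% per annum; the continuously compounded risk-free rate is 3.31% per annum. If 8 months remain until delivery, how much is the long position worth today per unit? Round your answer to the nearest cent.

₹45.73

Current fair forward for the remaining 8 months: F = S·e^((r − q)·T), (r − q) = 0.0331 − 0.0309 = 0.0022
F = 585.40 · e^(0.0022 × 8/12) = 585.40 × 1.001468 = 586.2594
Value of long forward = (F − K)·e^(−rT) = (586.2594 − 539.51) · e^(−0.0331·8/12)
= 46.7494 × 0.978175 = 45.73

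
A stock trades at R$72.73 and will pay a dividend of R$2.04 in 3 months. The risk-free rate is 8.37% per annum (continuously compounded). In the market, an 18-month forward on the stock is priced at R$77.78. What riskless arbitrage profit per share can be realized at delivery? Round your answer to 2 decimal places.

PV(dividends) I = 2.04·e^(−0.0837·3/12) = 1.9978
Fair forward F* = (S − I)·e^(rT) = (72.73 − 1.9978)·e^0.125550 = 70.7322 × 1.133772 = 80.1942
Market R$77.78 < fair 80.1942: forward underpriced → reverse cash-and-carry (short the stock, invest proceeds at r, pay the dividends, go long the forward).
Profit at T = |F_mkt − F*| = |77.78 − 80.1942| = R$2.41 per share

R$2.41 per share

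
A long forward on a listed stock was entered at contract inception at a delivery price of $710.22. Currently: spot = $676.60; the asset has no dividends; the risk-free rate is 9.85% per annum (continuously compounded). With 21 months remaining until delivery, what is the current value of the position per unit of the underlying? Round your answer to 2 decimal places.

$78.83

Current fair forward for the remaining 21 months: F = S·e^(r·T), r = 0.0985
F = 676.60 · e^(0.0985 × 21/12) = 676.60 × 1.188123 = 803.8840
Value of long forward = (F − K)·e^(−rT) = (803.8840 − 710.22) · e^(−0.0985·21/12)
= 93.6640 × 0.841663 = 78.83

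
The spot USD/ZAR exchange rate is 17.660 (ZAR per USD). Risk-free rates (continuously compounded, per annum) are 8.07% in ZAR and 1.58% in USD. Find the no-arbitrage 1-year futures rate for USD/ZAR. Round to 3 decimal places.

18.844

F = S·e^((r_ZAR − r_USD)T) = 17.660 · e^((0.0807 − 0.0158) × 1)
= 17.660 · e^0.064900 = 17.660 × 1.067052
F = 18.844 ZAR per USD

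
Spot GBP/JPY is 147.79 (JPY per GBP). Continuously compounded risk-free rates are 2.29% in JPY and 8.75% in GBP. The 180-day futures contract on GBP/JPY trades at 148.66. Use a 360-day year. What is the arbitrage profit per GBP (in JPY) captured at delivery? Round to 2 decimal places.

Fair futures: F* = S·e^(carry·T), with carry = (r_JPY − r_GBP) = 0.0229 − 0.0875 = -0.0646
F* = 147.79 · e^(-0.0646 × 180/360) = 147.79 · e^-0.032300 = 147.79 × 0.968216 = 143.0926
Market 148.66 > fair 143.0926: forward overpriced → cash-and-carry (buy spot, short the forward).
At maturity, profit = |F_mkt − F*| = |148.66 − 143.0926| = 5.57 per GBP (in JPY)

5.57 per GBP (in JPY)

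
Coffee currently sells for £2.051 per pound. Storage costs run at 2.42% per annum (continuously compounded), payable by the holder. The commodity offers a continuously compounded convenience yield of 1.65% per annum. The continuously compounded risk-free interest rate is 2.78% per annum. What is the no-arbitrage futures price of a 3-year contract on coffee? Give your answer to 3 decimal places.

Net carry = r + u − y = 0.0278 + 0.0242 − 0.0165 = 0.0355
F = S·e^((r+u−y)T) = 2.051 · e^(0.0355 × 3) = 2.051 · e^0.106500
= 2.051 × 1.112378 = £2.281 per pound

£2.281 per pound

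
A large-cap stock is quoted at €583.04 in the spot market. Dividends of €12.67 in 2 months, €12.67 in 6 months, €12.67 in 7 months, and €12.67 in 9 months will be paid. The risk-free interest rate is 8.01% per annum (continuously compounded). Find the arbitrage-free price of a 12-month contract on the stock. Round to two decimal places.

PV(dividends) I = 12.67·e^(−0.0801·2/12) + 12.67·e^(−0.0801·6/12) + 12.67·e^(−0.0801·7/12) + 12.67·e^(−0.0801·9/12)
I = 12.5020 + 12.1726 + 12.0916 + 11.9313 = 48.6975
F = (S − I)·e^(rT) = (583.04 − 48.6975) · e^(0.0801·12/12)
= 534.3425 · e^0.080100 = 534.3425 × 1.083395 = €578.90

€578.90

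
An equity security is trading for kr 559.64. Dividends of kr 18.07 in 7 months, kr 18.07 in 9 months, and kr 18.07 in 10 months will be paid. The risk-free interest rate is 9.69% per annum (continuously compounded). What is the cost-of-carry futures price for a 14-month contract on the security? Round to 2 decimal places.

kr 570.02

PV(dividends) I = 18.07·e^(−0.0969·7/12) + 18.07·e^(−0.0969·9/12) + 18.07·e^(−0.0969·10/12)
I = 17.0769 + 16.8033 + 16.6682 = 50.5484
F = (S − I)·e^(rT) = (559.64 − 50.5484) · e^(0.0969·14/12)
= 509.0916 · e^0.113050 = 509.0916 × 1.119688 = kr 570.02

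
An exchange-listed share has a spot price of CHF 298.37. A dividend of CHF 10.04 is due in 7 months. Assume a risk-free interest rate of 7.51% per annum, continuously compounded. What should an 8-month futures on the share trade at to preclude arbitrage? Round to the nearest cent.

PV(dividends) I = 10.04·e^(−0.0751·7/12)
I = 9.6097
F = (S − I)·e^(rT) = (298.37 − 9.6097) · e^(0.0751·8/12)
= 288.7603 · e^0.050067 = 288.7603 × 1.051342 = CHF 303.59

CHF 303.59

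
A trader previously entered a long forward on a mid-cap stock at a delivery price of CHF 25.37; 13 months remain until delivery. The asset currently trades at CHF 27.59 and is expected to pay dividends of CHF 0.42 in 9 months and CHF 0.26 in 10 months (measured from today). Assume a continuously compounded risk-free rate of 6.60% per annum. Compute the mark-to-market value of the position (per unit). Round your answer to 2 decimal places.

PV(remaining dividends) I = 0.42·e^(−0.0660·9/12) + 0.26·e^(−0.0660·10/12) = 0.6458
Current forward F = (S − I)·e^(rT) = (27.59 − 0.6458)·e^(0.0660·13/12) = 26.9442 × 1.074118 = 28.9413
Value (long) = (F − K)·e^(−rT) = (28.9413 − 25.37) × 0.930996 = 3.3249
Value = CHF 3.32

CHF 3.32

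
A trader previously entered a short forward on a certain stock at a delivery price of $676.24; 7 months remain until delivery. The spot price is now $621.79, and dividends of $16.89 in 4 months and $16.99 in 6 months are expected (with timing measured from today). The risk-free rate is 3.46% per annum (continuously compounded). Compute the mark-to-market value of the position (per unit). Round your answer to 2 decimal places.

$74.33

PV(remaining dividends) I = 16.89·e^(−0.0346·4/12) + 16.99·e^(−0.0346·6/12) = 33.3949
Current forward F = (S − I)·e^(rT) = (621.79 − 33.3949)·e^(0.0346·7/12) = 588.3951 × 1.020388 = 600.3913
Value (long) = (F − K)·e^(−rT) = (600.3913 − 676.24) × 0.980019 = -74.3332
Short position value = −(long value) = $74.33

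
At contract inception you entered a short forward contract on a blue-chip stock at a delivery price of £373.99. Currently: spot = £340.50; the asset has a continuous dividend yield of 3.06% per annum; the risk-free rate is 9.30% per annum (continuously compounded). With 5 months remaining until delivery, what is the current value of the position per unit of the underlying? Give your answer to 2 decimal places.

Current fair forward for the remaining 5 months: F = S·e^((r − q)·T), (r − q) = 0.0930 − 0.0306 = 0.0624
F = 340.50 · e^(0.0624 × 5/12) = 340.50 × 1.026341 = 349.4691
Value of long forward = (F − K)·e^(−rT) = (349.4691 − 373.99) · e^(−0.0930·5/12)
= -24.5209 × 0.961991 = -23.59
Short position value = −(long value) = £23.59

£23.59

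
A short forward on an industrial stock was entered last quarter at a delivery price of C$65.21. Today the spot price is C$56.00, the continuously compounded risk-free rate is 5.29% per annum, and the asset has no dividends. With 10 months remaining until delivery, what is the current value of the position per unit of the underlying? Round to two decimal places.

C$6.40

Current fair forward for the remaining 10 months: F = S·e^(r·T), r = 0.0529
F = 56.00 · e^(0.0529 × 10/12) = 56.00 × 1.045069 = 58.5239
Value of long forward = (F − K)·e^(−rT) = (58.5239 − 65.21) · e^(−0.0529·10/12)
= -6.6861 × 0.956874 = -6.40
Short position value = −(long value) = C$6.40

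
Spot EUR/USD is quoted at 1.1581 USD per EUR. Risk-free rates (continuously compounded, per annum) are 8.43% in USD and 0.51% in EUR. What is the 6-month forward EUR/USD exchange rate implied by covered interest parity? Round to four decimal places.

1.2049

F = S·e^((r_USD − r_EUR)T) = 1.1581 · e^((0.0843 − 0.0051) × 6/12)
= 1.1581 · e^0.039600 = 1.1581 × 1.040395
F = 1.2049 USD per EUR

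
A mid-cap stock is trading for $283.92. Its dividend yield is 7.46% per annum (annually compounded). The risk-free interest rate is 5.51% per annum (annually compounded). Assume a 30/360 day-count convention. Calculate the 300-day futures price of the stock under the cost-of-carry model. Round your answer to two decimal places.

$279.62

F = S · (1+r)^T / (1+q)^T
= 283.92 × 1.045710 / 1.061791 = 283.92 × 0.984855
F = $279.62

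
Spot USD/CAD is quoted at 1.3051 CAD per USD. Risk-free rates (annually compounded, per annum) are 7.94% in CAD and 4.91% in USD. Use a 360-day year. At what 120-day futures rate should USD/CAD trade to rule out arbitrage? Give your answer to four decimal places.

1.3175

By covered interest parity, F = S · (1+r_CAD)^T / (1+r_USD)^T
= 1.3051 × 1.025796 / 1.016106 = 1.3051 × 1.009536
F = 1.3175 CAD per USD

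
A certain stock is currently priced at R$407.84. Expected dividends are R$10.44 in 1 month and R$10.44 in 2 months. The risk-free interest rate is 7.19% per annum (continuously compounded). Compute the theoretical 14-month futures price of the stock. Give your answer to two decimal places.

R$421.02

PV(dividends) I = 10.44·e^(−0.0719·1/12) + 10.44·e^(−0.0719·2/12)
I = 10.3776 + 10.3156 = 20.6932
F = (S − I)·e^(rT) = (407.84 − 20.6932) · e^(0.0719·14/12)
= 387.1468 · e^0.083883 = 387.1468 × 1.087502 = R$421.02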